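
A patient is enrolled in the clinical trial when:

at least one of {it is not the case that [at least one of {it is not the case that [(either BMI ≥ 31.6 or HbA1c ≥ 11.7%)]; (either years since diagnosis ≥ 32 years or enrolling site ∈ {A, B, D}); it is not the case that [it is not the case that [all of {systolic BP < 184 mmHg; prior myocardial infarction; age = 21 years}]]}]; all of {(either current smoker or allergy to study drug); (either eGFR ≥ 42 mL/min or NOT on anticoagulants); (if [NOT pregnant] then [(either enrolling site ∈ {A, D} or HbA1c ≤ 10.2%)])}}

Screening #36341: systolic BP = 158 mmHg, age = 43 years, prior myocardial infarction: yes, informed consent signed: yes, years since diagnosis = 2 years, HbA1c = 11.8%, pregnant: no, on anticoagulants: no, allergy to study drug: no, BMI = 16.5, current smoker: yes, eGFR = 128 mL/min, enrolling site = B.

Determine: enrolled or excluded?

Atomic conditions:
  BMI ≥ 31.6: 16.5 ≥ 31.6 is false
  HbA1c ≥ 11.7%: 11.8 ≥ 11.7 is true
  years since diagnosis ≥ 32 years: 2 ≥ 32 is false
  enrolling site ∈ {A, B, D}: B is in the set → true
  systolic BP < 184 mmHg: 158 < 184 is true
  prior myocardial infarction: yes → true
  age = 21 years: 43 == 21 is false
  current smoker: yes → true
  allergy to study drug: no → false
  eGFR ≥ 42 mL/min: 128 ≥ 42 is true
  NOT on anticoagulants: no → true
  NOT pregnant: no → true
  enrolling site ∈ {A, D}: B is not in the set → false
  HbA1c ≤ 10.2%: 11.8 ≤ 10.2 is false
Combine:
[1.1.1.1] false OR true = true
[1.1.1] NOT true = false
[1.1.2] false OR true = true
[1.1.3.1.1] true AND true AND false = false
[1.1.3.1] NOT false = true
[1.1.3] NOT true = false
[1.1] false OR true OR false = true
[1] NOT true = false
[2.1] true OR false = true
[2.2] true OR true = true
[2.3.2] false OR false = false
[2.3] true → false = false
[2] true AND true AND false = false
[root] false OR false = false
Overall: false → excluded

Excluded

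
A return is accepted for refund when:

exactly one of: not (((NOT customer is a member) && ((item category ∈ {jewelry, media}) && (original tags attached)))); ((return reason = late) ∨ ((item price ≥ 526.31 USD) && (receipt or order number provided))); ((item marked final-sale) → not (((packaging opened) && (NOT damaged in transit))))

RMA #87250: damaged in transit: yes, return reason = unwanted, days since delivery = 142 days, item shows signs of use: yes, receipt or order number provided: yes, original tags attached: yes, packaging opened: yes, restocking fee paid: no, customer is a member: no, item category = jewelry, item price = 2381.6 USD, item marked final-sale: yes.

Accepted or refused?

Atomic conditions:
  NOT customer is a member: no → true
  item category ∈ {jewelry, media}: jewelry is in the set → true
  original tags attached: yes → true
  return reason = late: unwanted == late is false
  item price ≥ 526.31 USD: 2381.6 ≥ 526.31 is true
  receipt or order number provided: yes → true
  item marked final-sale: yes → true
  packaging opened: yes → true
  NOT damaged in transit: yes → false
Combine:
[1.1.2] true AND true = true
[1.1] true AND true = true
[1] NOT true = false
[2.2] true AND true = true
[2] false OR true = true
[3.2.1] true AND false = false
[3.2] NOT false = true
[3] true → true = true
[root] exactly-one(false, true, true) = false
Overall: false → refused

Refused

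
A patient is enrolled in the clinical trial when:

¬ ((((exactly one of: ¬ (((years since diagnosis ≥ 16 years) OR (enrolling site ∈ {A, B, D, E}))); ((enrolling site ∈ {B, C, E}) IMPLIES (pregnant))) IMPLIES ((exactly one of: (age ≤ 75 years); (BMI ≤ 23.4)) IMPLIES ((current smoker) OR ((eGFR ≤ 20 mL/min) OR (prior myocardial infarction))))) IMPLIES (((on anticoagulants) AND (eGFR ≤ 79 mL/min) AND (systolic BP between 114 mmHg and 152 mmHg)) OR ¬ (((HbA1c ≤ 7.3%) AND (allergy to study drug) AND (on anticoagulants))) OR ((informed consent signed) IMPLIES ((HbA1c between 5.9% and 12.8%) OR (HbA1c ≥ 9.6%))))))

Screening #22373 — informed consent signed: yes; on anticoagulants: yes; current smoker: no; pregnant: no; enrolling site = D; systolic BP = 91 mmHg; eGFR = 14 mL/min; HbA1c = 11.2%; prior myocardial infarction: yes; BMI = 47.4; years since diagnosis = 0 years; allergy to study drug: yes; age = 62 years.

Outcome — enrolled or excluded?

Excluded

Atomic conditions:
  years since diagnosis ≥ 16 years: 0 ≥ 16 is false
  enrolling site ∈ {A, B, D, E}: D is in the set → true
  enrolling site ∈ {B, C, E}: D is not in the set → false
  pregnant: no → false
  age ≤ 75 years: 62 ≤ 75 is true
  BMI ≤ 23.4: 47.4 ≤ 23.4 is false
  current smoker: no → false
  eGFR ≤ 20 mL/min: 14 ≤ 20 is true
  prior myocardial infarction: yes → true
  on anticoagulants: yes → true
  eGFR ≤ 79 mL/min: 14 ≤ 79 is true
  systolic BP between 114 mmHg and 152 mmHg: 91 in [114, 152] is false
  HbA1c ≤ 7.3%: 11.2 ≤ 7.3 is false
  allergy to study drug: yes → true
  informed consent signed: yes → true
  HbA1c between 5.9% and 12.8%: 11.2 in [5.9, 12.8] is true
  HbA1c ≥ 9.6%: 11.2 ≥ 9.6 is true
Combine:
[1.1.1.1.1] false OR true = true
[1.1.1.1] NOT true = false
[1.1.1.2] false → false (antecedent false ⇒ implication holds) = true
[1.1.1] exactly-one(false, true) = true
[1.1.2.1] exactly-one(true, false) = true
[1.1.2.2.2] true OR true = true
[1.1.2.2] false OR true = true
[1.1.2] true → true = true
[1.1] true → true = true
[1.2.1] true AND true AND false = false
[1.2.2.1] false AND true AND true = false
[1.2.2] NOT false = true
[1.2.3.2] true OR true = true
[1.2.3] true → true = true
[1.2] false OR true OR true = true
[1] true → true = true
[root] NOT true = false
Overall: false → excluded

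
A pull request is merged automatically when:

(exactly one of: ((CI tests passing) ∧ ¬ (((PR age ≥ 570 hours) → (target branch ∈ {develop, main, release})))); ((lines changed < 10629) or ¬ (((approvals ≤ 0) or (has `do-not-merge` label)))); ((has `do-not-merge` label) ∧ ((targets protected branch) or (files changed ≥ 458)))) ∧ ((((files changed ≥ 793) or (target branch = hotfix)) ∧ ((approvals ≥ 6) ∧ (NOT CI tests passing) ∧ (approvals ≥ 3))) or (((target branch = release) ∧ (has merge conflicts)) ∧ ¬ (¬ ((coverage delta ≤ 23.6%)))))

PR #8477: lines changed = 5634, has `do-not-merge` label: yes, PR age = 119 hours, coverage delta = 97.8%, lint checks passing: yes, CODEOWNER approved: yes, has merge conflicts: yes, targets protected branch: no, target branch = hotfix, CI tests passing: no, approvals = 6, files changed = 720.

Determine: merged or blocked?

Blocked

Atomic conditions:
  CI tests passing: no → false
  PR age ≥ 570 hours: 119 ≥ 570 is false
  target branch ∈ {develop, main, release}: hotfix is not in the set → false
  lines changed < 10629: 5634 < 10629 is true
  approvals ≤ 0: 6 ≤ 0 is false
  has `do-not-merge` label: yes → true
  targets protected branch: no → false
  files changed ≥ 458: 720 ≥ 458 is true
  files changed ≥ 793: 720 ≥ 793 is false
  target branch = hotfix: hotfix == hotfix is true
  approvals ≥ 6: 6 ≥ 6 is true
  NOT CI tests passing: no → true
  approvals ≥ 3: 6 ≥ 3 is true
  target branch = release: hotfix == release is false
  has merge conflicts: yes → true
  coverage delta ≤ 23.6%: 97.8 ≤ 23.6 is false
Combine:
[1.1.2.1] false → false (antecedent false ⇒ implication holds) = true
[1.1.2] NOT true = false
[1.1] false AND false = false
[1.2.2.1] false OR true = true
[1.2.2] NOT true = false
[1.2] true OR false = true
[1.3.2] false OR true = true
[1.3] true AND true = true
[1] exactly-one(false, true, true) = false
[2.1.1] false OR true = true
[2.1.2] true AND true AND true = true
[2.1] true AND true = true
[2.2.1] false AND true = false
[2.2.2.1] NOT false = true
[2.2.2] NOT true = false
[2.2] false AND false = false
[2] true OR false = true
[root] false AND true = false
Overall: false → blocked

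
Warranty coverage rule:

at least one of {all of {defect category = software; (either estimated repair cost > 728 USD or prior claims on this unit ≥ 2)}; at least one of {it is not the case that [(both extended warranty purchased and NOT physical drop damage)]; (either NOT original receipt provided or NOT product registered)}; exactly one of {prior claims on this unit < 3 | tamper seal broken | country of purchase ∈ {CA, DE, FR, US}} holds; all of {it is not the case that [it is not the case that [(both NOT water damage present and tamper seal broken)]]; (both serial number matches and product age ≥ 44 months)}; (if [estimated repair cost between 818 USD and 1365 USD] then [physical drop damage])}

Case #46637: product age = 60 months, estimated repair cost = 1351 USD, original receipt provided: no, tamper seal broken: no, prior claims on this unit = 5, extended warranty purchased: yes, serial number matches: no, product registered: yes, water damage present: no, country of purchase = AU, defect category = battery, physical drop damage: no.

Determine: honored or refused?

Honored

Atomic conditions:
  defect category = software: battery == software is false
  estimated repair cost > 728 USD: 1351 > 728 is true
  prior claims on this unit ≥ 2: 5 ≥ 2 is true
  extended warranty purchased: yes → true
  NOT physical drop damage: no → true
  NOT original receipt provided: no → true
  NOT product registered: yes → false
  prior claims on this unit < 3: 5 < 3 is false
  tamper seal broken: no → false
  country of purchase ∈ {CA, DE, FR, US}: AU is not in the set → false
  NOT water damage present: no → true
  serial number matches: no → false
  product age ≥ 44 months: 60 ≥ 44 is true
  estimated repair cost between 818 USD and 1365 USD: 1351 in [818, 1365] is true
  physical drop damage: no → false
Combine:
[1.2] true OR true = true
[1] false AND true = false
[2.1.1] true AND true = true
[2.1] NOT true = false
[2.2] true OR false = true
[2] false OR true = true
[3] exactly-one(false, false, false) = false
[4.1.1.1] true AND false = false
[4.1.1] NOT false = true
[4.1] NOT true = false
[4.2] false AND true = false
[4] false AND false = false
[5] true → false = false
[root] false OR true OR false OR false OR false = true
Overall: true → honored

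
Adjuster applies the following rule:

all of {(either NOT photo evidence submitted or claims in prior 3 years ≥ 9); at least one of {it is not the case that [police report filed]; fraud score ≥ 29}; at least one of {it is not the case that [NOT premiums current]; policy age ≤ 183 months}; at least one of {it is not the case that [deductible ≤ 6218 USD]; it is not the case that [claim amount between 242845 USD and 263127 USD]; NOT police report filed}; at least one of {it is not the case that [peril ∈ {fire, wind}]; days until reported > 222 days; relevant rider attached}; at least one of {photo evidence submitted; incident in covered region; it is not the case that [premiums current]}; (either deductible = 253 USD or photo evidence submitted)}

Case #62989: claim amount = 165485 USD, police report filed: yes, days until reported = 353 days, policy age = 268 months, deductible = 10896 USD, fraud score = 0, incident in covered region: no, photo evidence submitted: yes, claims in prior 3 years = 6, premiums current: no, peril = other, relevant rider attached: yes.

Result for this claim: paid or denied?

Denied

Atomic conditions:
  NOT photo evidence submitted: yes → false
  claims in prior 3 years ≥ 9: 6 ≥ 9 is false
  police report filed: yes → true
  fraud score ≥ 29: 0 ≥ 29 is false
  NOT premiums current: no → true
  policy age ≤ 183 months: 268 ≤ 183 is false
  deductible ≤ 6218 USD: 10896 ≤ 6218 is false
  claim amount between 242845 USD and 263127 USD: 165485 in [242845, 263127] is false
  NOT police report filed: yes → false
  peril ∈ {fire, wind}: other is not in the set → false
  days until reported > 222 days: 353 > 222 is true
  relevant rider attached: yes → true
  photo evidence submitted: yes → true
  incident in covered region: no → false
  premiums current: no → false
  deductible = 253 USD: 10896 == 253 is false
Combine:
[1] false OR false = false
[2.1] NOT true = false
[2] false OR false = false
[3.1] NOT true = false
[3] false OR false = false
[4.1] NOT false = true
[4.2] NOT false = true
[4] true OR true OR false = true
[5.1] NOT false = true
[5] true OR true OR true = true
[6.3] NOT false = true
[6] true OR false OR true = true
[7] false OR true = true
[root] false AND false AND false AND true AND true AND true AND true = false
Overall: false → denied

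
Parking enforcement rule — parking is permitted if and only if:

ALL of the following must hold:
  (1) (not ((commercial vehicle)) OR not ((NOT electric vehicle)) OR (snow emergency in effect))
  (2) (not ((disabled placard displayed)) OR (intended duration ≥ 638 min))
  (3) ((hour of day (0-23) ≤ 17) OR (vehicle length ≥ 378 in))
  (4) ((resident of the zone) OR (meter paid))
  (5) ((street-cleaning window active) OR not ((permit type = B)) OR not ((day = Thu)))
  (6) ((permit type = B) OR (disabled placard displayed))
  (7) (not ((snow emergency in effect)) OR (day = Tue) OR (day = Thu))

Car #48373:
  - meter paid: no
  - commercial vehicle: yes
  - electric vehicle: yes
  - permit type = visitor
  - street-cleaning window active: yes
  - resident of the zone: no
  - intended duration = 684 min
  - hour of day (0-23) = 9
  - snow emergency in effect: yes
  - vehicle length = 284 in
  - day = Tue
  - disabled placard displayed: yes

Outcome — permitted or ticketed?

Ticketed

Atomic conditions:
  commercial vehicle: yes → true
  NOT electric vehicle: yes → false
  snow emergency in effect: yes → true
  disabled placard displayed: yes → true
  intended duration ≥ 638 min: 684 ≥ 638 is true
  hour of day (0-23) ≤ 17: 9 ≤ 17 is true
  vehicle length ≥ 378 in: 284 ≥ 378 is false
  resident of the zone: no → false
  meter paid: no → false
  street-cleaning window active: yes → true
  permit type = B: visitor == B is false
  day = Thu: Tue == Thu is false
  day = Tue: Tue == Tue is true
Combine:
[1.1] NOT true = false
[1.2] NOT false = true
[1] false OR true OR true = true
[2.1] NOT true = false
[2] false OR true = true
[3] true OR false = true
[4] false OR false = false
[5.2] NOT false = true
[5.3] NOT false = true
[5] true OR true OR true = true
[6] false OR true = true
[7.1] NOT true = false
[7] false OR true OR false = true
[root] true AND true AND true AND false AND true AND true AND true = false
Overall: false → ticketed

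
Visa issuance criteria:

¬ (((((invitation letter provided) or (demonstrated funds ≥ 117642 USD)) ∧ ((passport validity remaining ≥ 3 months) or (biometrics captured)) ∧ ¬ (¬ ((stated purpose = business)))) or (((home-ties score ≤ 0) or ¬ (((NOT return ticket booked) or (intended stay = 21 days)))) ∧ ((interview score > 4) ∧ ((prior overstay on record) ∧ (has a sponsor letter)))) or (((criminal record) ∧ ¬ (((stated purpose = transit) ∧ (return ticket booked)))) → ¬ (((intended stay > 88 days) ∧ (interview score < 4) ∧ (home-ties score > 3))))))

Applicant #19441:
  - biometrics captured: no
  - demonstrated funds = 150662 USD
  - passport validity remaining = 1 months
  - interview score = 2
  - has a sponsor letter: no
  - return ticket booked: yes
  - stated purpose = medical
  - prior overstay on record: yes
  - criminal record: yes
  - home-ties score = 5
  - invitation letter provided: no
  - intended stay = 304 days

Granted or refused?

Granted

Atomic conditions:
  invitation letter provided: no → false
  demonstrated funds ≥ 117642 USD: 150662 ≥ 117642 is true
  passport validity remaining ≥ 3 months: 1 ≥ 3 is false
  biometrics captured: no → false
  stated purpose = business: medical == business is false
  home-ties score ≤ 0: 5 ≤ 0 is false
  NOT return ticket booked: yes → false
  intended stay = 21 days: 304 == 21 is false
  interview score > 4: 2 > 4 is false
  prior overstay on record: yes → true
  has a sponsor letter: no → false
  criminal record: yes → true
  stated purpose = transit: medical == transit is false
  return ticket booked: yes → true
  intended stay > 88 days: 304 > 88 is true
  interview score < 4: 2 < 4 is true
  home-ties score > 3: 5 > 3 is true
Combine:
[1.1.1] false OR true = true
[1.1.2] false OR false = false
[1.1.3.1] NOT false = true
[1.1.3] NOT true = false
[1.1] true AND false AND false = false
[1.2.1.2.1] false OR false = false
[1.2.1.2] NOT false = true
[1.2.1] false OR true = true
[1.2.2.2] true AND false = false
[1.2.2] false AND false = false
[1.2] true AND false = false
[1.3.1.2.1] false AND true = false
[1.3.1.2] NOT false = true
[1.3.1] true AND true = true
[1.3.2.1] true AND true AND true = true
[1.3.2] NOT true = false
[1.3] true → false = false
[1] false OR false OR false = false
[root] NOT false = true
Overall: true → granted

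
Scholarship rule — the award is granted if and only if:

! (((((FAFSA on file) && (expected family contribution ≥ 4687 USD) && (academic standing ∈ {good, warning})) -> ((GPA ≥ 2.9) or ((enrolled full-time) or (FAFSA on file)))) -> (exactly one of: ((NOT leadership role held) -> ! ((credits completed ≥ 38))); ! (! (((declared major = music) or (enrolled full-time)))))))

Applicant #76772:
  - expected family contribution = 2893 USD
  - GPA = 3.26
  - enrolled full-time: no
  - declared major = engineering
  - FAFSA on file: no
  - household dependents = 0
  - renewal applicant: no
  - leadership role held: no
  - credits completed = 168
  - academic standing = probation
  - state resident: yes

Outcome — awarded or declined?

Atomic conditions:
  FAFSA on file: no → false
  expected family contribution ≥ 4687 USD: 2893 ≥ 4687 is false
  academic standing ∈ {good, warning}: probation is not in the set → false
  GPA ≥ 2.9: 3.26 ≥ 2.9 is true
  enrolled full-time: no → false
  NOT leadership role held: no → true
  credits completed ≥ 38: 168 ≥ 38 is true
  declared major = music: engineering == music is false
Combine:
[1.1.1] false AND false AND false = false
[1.1.2.2] false OR false = false
[1.1.2] true OR false = true
[1.1] false → true (antecedent false ⇒ implication holds) = true
[1.2.1.2] NOT true = false
[1.2.1] true → false = false
[1.2.2.1.1] false OR false = false
[1.2.2.1] NOT false = true
[1.2.2] NOT true = false
[1.2] exactly-one(false, false) = false
[1] true → false = false
[root] NOT false = true
Overall: true → awarded

Awarded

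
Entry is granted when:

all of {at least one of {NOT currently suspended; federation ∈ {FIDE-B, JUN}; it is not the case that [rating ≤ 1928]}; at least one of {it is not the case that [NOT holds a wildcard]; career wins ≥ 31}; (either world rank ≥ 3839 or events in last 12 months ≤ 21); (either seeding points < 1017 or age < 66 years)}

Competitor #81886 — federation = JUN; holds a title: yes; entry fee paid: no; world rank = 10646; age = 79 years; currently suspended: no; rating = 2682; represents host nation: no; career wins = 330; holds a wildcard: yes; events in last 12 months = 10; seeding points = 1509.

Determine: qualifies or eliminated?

Eliminated

Atomic conditions:
  NOT currently suspended: no → true
  federation ∈ {FIDE-B, JUN}: JUN is in the set → true
  rating ≤ 1928: 2682 ≤ 1928 is false
  NOT holds a wildcard: yes → false
  career wins ≥ 31: 330 ≥ 31 is true
  world rank ≥ 3839: 10646 ≥ 3839 is true
  events in last 12 months ≤ 21: 10 ≤ 21 is true
  seeding points < 1017: 1509 < 1017 is false
  age < 66 years: 79 < 66 is false
Combine:
[1.3] NOT false = true
[1] true OR true OR true = true
[2.1] NOT false = true
[2] true OR true = true
[3] true OR true = true
[4] false OR false = false
[root] true AND true AND true AND false = false
Overall: false → eliminated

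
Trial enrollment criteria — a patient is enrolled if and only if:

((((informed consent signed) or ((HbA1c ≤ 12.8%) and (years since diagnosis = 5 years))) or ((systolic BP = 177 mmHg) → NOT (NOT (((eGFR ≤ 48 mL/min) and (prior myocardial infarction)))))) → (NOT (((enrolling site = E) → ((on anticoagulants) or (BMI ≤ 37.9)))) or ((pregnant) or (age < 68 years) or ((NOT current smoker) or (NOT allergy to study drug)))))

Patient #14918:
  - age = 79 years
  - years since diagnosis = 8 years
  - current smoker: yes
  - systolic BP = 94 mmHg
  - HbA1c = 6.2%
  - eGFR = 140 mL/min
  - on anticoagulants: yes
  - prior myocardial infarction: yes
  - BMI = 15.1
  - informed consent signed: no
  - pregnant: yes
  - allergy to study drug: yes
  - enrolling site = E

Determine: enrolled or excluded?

Atomic conditions:
  informed consent signed: no → false
  HbA1c ≤ 12.8%: 6.2 ≤ 12.8 is true
  years since diagnosis = 5 years: 8 == 5 is false
  systolic BP = 177 mmHg: 94 == 177 is false
  eGFR ≤ 48 mL/min: 140 ≤ 48 is false
  prior myocardial infarction: yes → true
  enrolling site = E: E == E is true
  on anticoagulants: yes → true
  BMI ≤ 37.9: 15.1 ≤ 37.9 is true
  pregnant: yes → true
  age < 68 years: 79 < 68 is false
  NOT current smoker: yes → false
  NOT allergy to study drug: yes → false
Combine:
[1.1.2] true AND false = false
[1.1] false OR false = false
[1.2.2.1.1] false AND true = false
[1.2.2.1] NOT false = true
[1.2.2] NOT true = false
[1.2] false → false (antecedent false ⇒ implication holds) = true
[1] false OR true = true
[2.1.1.2] true OR true = true
[2.1.1] true → true = true
[2.1] NOT true = false
[2.2.3] false OR false = false
[2.2] true OR false OR false = true
[2] false OR true = true
[root] true → true = true
Overall: true → enrolled

Enrolled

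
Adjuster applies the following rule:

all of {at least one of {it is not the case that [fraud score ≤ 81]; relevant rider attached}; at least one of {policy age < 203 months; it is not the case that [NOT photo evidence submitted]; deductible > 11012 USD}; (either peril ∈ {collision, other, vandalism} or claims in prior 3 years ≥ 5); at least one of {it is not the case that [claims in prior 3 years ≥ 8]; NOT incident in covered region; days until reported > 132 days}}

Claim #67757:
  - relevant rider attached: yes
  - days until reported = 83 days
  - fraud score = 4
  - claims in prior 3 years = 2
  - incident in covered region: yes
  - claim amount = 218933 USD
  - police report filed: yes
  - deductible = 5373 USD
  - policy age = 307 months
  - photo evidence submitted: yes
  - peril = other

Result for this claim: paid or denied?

Atomic conditions:
  fraud score ≤ 81: 4 ≤ 81 is true
  relevant rider attached: yes → true
  policy age < 203 months: 307 < 203 is false
  NOT photo evidence submitted: yes → false
  deductible > 11012 USD: 5373 > 11012 is false
  peril ∈ {collision, other, vandalism}: other is in the set → true
  claims in prior 3 years ≥ 5: 2 ≥ 5 is false
  claims in prior 3 years ≥ 8: 2 ≥ 8 is false
  NOT incident in covered region: yes → false
  days until reported > 132 days: 83 > 132 is false
Combine:
[1.1] NOT true = false
[1] false OR true = true
[2.2] NOT false = true
[2] false OR true OR false = true
[3] true OR false = true
[4.1] NOT false = true
[4] true OR false OR false = true
[root] true AND true AND true AND true = true
Overall: true → paid

Paid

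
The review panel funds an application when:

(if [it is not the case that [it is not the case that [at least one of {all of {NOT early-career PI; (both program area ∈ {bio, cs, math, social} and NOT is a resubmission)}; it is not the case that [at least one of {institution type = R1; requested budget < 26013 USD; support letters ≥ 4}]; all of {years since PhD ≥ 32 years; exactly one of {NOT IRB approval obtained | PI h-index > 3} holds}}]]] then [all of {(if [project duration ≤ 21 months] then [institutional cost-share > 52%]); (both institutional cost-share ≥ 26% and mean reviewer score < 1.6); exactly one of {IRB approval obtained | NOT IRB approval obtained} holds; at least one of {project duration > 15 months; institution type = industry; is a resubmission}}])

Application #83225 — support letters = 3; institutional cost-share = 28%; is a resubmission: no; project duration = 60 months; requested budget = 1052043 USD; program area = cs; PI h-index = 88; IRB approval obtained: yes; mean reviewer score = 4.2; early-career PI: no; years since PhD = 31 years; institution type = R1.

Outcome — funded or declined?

Atomic conditions:
  NOT early-career PI: no → true
  program area ∈ {bio, cs, math, social}: cs is in the set → true
  NOT is a resubmission: no → true
  institution type = R1: R1 == R1 is true
  requested budget < 26013 USD: 1052043 < 26013 is false
  support letters ≥ 4: 3 ≥ 4 is false
  years since PhD ≥ 32 years: 31 ≥ 32 is false
  NOT IRB approval obtained: yes → false
  PI h-index > 3: 88 > 3 is true
  project duration ≤ 21 months: 60 ≤ 21 is false
  institutional cost-share > 52%: 28 > 52 is false
  institutional cost-share ≥ 26%: 28 ≥ 26 is true
  mean reviewer score < 1.6: 4.2 < 1.6 is false
  IRB approval obtained: yes → true
  project duration > 15 months: 60 > 15 is true
  institution type = industry: R1 == industry is false
  is a resubmission: no → false
Combine:
[1.1.1.1.2] true AND true = true
[1.1.1.1] true AND true = true
[1.1.1.2.1] true OR false OR false = true
[1.1.1.2] NOT true = false
[1.1.1.3.2] exactly-one(false, true) = true
[1.1.1.3] false AND true = false
[1.1.1] true OR false OR false = true
[1.1] NOT true = false
[1] NOT false = true
[2.1] false → false (antecedent false ⇒ implication holds) = true
[2.2] true AND false = false
[2.3] exactly-one(true, false) = true
[2.4] true OR false OR false = true
[2] true AND false AND true AND true = false
[root] true → false = false
Overall: false → declined

Declined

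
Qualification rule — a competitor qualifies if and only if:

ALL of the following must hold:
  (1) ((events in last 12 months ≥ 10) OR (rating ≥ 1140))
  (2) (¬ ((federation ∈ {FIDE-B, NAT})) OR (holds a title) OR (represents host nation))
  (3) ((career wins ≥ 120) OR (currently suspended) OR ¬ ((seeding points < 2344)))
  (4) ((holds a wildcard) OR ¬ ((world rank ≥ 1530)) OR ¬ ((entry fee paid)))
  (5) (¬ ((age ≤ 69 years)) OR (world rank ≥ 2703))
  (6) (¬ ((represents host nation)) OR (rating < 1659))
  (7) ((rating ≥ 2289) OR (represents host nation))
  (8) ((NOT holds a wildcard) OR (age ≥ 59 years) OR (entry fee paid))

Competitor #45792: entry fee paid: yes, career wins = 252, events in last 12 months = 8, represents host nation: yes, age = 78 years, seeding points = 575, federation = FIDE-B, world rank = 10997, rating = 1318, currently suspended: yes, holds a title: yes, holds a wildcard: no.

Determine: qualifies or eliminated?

Eliminated

Atomic conditions:
  events in last 12 months ≥ 10: 8 ≥ 10 is false
  rating ≥ 1140: 1318 ≥ 1140 is true
  federation ∈ {FIDE-B, NAT}: FIDE-B is in the set → true
  holds a title: yes → true
  represents host nation: yes → true
  career wins ≥ 120: 252 ≥ 120 is true
  currently suspended: yes → true
  seeding points < 2344: 575 < 2344 is true
  holds a wildcard: no → false
  world rank ≥ 1530: 10997 ≥ 1530 is true
  entry fee paid: yes → true
  age ≤ 69 years: 78 ≤ 69 is false
  world rank ≥ 2703: 10997 ≥ 2703 is true
  rating < 1659: 1318 < 1659 is true
  rating ≥ 2289: 1318 ≥ 2289 is false
  NOT holds a wildcard: no → true
  age ≥ 59 years: 78 ≥ 59 is true
Combine:
[1] false OR true = true
[2.1] NOT true = false
[2] false OR true OR true = true
[3.3] NOT true = false
[3] true OR true OR false = true
[4.2] NOT true = false
[4.3] NOT true = false
[4] false OR false OR false = false
[5.1] NOT false = true
[5] true OR true = true
[6.1] NOT true = false
[6] false OR true = true
[7] false OR true = true
[8] true OR true OR true = true
[root] true AND true AND true AND false AND true AND true AND true AND true = false
Overall: false → eliminated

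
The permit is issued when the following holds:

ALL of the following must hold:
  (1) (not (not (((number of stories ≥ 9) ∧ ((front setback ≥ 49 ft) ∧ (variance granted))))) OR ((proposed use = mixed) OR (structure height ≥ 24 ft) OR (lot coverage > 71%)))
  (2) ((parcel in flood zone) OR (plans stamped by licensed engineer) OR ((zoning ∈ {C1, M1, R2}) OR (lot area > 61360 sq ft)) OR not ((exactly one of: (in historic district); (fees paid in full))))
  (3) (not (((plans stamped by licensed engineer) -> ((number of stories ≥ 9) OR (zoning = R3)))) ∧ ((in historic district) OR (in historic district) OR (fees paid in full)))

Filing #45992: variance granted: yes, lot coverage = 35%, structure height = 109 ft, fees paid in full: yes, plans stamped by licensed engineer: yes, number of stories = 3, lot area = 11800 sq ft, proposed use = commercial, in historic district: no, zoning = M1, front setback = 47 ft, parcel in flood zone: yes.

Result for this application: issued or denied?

Atomic conditions:
  number of stories ≥ 9: 3 ≥ 9 is false
  front setback ≥ 49 ft: 47 ≥ 49 is false
  variance granted: yes → true
  proposed use = mixed: commercial == mixed is false
  structure height ≥ 24 ft: 109 ≥ 24 is true
  lot coverage > 71%: 35 > 71 is false
  parcel in flood zone: yes → true
  plans stamped by licensed engineer: yes → true
  zoning ∈ {C1, M1, R2}: M1 is in the set → true
  lot area > 61360 sq ft: 11800 > 61360 is false
  in historic district: no → false
  fees paid in full: yes → true
  zoning = R3: M1 == R3 is false
Combine:
[1.1.1.1.2] false AND true = false
[1.1.1.1] false AND false = false
[1.1.1] NOT false = true
[1.1] NOT true = false
[1.2] false OR true OR false = true
[1] false OR true = true
[2.3] true OR false = true
[2.4.1] exactly-one(false, true) = true
[2.4] NOT true = false
[2] true OR true OR true OR false = true
[3.1.1.2] false OR false = false
[3.1.1] true → false = false
[3.1] NOT false = true
[3.2] false OR false OR true = true
[3] true AND true = true
[root] true AND true AND true = true
Overall: true → issued

Issued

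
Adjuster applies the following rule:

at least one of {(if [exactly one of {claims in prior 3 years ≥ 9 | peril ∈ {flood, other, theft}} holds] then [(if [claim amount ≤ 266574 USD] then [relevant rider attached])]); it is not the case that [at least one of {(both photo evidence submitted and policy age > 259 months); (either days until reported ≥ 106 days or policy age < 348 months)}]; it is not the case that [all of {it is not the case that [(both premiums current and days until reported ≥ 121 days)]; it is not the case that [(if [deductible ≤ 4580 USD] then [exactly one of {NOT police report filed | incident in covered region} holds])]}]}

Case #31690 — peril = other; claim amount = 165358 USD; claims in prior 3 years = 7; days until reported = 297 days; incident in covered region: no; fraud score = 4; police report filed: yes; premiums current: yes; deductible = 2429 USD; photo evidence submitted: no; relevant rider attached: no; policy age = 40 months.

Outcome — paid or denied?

Atomic conditions:
  claims in prior 3 years ≥ 9: 7 ≥ 9 is false
  peril ∈ {flood, other, theft}: other is in the set → true
  claim amount ≤ 266574 USD: 165358 ≤ 266574 is true
  relevant rider attached: no → false
  photo evidence submitted: no → false
  policy age > 259 months: 40 > 259 is false
  days until reported ≥ 106 days: 297 ≥ 106 is true
  policy age < 348 months: 40 < 348 is true
  premiums current: yes → true
  days until reported ≥ 121 days: 297 ≥ 121 is true
  deductible ≤ 4580 USD: 2429 ≤ 4580 is true
  NOT police report filed: yes → false
  incident in covered region: no → false
Combine:
[1.1] exactly-one(false, true) = true
[1.2] true → false = false
[1] true → false = false
[2.1.1] false AND false = false
[2.1.2] true OR true = true
[2.1] false OR true = true
[2] NOT true = false
[3.1.1.1] true AND true = true
[3.1.1] NOT true = false
[3.1.2.1.2] exactly-one(false, false) = false
[3.1.2.1] true → false = false
[3.1.2] NOT false = true
[3.1] false AND true = false
[3] NOT false = true
[root] false OR false OR true = true
Overall: true → paid

Paid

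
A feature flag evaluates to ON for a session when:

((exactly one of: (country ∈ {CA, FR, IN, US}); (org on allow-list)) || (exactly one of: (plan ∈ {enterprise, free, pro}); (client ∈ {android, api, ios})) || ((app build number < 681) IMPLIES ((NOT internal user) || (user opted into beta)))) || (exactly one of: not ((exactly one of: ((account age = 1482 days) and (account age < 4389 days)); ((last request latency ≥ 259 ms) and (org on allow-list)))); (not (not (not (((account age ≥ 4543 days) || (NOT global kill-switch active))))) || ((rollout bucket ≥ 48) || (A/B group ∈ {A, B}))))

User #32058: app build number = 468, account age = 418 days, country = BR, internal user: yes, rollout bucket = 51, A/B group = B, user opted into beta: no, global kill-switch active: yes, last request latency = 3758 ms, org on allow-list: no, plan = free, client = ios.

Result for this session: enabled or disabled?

Disabled

Atomic conditions:
  country ∈ {CA, FR, IN, US}: BR is not in the set → false
  org on allow-list: no → false
  plan ∈ {enterprise, free, pro}: free is in the set → true
  client ∈ {android, api, ios}: ios is in the set → true
  app build number < 681: 468 < 681 is true
  NOT internal user: yes → false
  user opted into beta: no → false
  account age = 1482 days: 418 == 1482 is false
  account age < 4389 days: 418 < 4389 is true
  last request latency ≥ 259 ms: 3758 ≥ 259 is true
  account age ≥ 4543 days: 418 ≥ 4543 is false
  NOT global kill-switch active: yes → false
  rollout bucket ≥ 48: 51 ≥ 48 is true
  A/B group ∈ {A, B}: B is in the set → true
Combine:
[1.1] exactly-one(false, false) = false
[1.2] exactly-one(true, true) = false
[1.3.2] false OR false = false
[1.3] true → false = false
[1] false OR false OR false = false
[2.1.1.1] false AND true = false
[2.1.1.2] true AND false = false
[2.1.1] exactly-one(false, false) = false
[2.1] NOT false = true
[2.2.1.1.1.1] false OR false = false
[2.2.1.1.1] NOT false = true
[2.2.1.1] NOT true = false
[2.2.1] NOT false = true
[2.2.2] true OR true = true
[2.2] true OR true = true
[2] exactly-one(true, true) = false
[root] false OR false = false
Overall: false → disabled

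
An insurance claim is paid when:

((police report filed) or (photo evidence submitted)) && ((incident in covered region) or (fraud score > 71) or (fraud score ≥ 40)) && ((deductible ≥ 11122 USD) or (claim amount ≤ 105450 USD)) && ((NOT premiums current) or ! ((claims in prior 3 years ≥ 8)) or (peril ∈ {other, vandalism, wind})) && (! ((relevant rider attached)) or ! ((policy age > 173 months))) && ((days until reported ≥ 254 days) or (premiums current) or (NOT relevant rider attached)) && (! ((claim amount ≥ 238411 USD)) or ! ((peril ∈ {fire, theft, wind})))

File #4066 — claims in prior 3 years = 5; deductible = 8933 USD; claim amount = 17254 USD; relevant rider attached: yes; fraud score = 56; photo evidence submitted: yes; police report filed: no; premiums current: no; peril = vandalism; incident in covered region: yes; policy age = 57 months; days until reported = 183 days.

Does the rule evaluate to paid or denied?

Atomic conditions:
  police report filed: no → false
  photo evidence submitted: yes → true
  incident in covered region: yes → true
  fraud score > 71: 56 > 71 is false
  fraud score ≥ 40: 56 ≥ 40 is true
  deductible ≥ 11122 USD: 8933 ≥ 11122 is false
  claim amount ≤ 105450 USD: 17254 ≤ 105450 is true
  NOT premiums current: no → true
  claims in prior 3 years ≥ 8: 5 ≥ 8 is false
  peril ∈ {other, vandalism, wind}: vandalism is in the set → true
  relevant rider attached: yes → true
  policy age > 173 months: 57 > 173 is false
  days until reported ≥ 254 days: 183 ≥ 254 is false
  premiums current: no → false
  NOT relevant rider attached: yes → false
  claim amount ≥ 238411 USD: 17254 ≥ 238411 is false
  peril ∈ {fire, theft, wind}: vandalism is not in the set → false
Combine:
[1] false OR true = true
[2] true OR false OR true = true
[3] false OR true = true
[4.2] NOT false = true
[4] true OR true OR true = true
[5.1] NOT true = false
[5.2] NOT false = true
[5] false OR true = true
[6] false OR false OR false = false
[7.1] NOT false = true
[7.2] NOT false = true
[7] true OR true = true
[root] true AND true AND true AND true AND true AND false AND true = false
Overall: false → denied

Denied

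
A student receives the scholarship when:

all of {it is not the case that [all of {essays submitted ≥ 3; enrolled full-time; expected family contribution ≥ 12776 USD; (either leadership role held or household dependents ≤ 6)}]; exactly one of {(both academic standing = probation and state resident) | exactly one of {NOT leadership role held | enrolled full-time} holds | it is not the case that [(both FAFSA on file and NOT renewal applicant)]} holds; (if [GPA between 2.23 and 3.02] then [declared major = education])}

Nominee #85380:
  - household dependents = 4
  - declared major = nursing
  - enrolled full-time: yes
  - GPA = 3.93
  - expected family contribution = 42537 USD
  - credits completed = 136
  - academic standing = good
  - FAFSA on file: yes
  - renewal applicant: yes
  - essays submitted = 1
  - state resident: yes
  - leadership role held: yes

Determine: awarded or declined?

Atomic conditions:
  essays submitted ≥ 3: 1 ≥ 3 is false
  enrolled full-time: yes → true
  expected family contribution ≥ 12776 USD: 42537 ≥ 12776 is true
  leadership role held: yes → true
  household dependents ≤ 6: 4 ≤ 6 is true
  academic standing = probation: good == probation is false
  state resident: yes → true
  NOT leadership role held: yes → false
  FAFSA on file: yes → true
  NOT renewal applicant: yes → false
  GPA between 2.23 and 3.02: 3.93 in [2.23, 3.02] is false
  declared major = education: nursing == education is false
Combine:
[1.1.4] true OR true = true
[1.1] false AND true AND true AND true = false
[1] NOT false = true
[2.1] false AND true = false
[2.2] exactly-one(false, true) = true
[2.3.1] true AND false = false
[2.3] NOT false = true
[2] exactly-one(false, true, true) = false
[3] false → false (antecedent false ⇒ implication holds) = true
[root] true AND false AND true = false
Overall: false → declined

Declined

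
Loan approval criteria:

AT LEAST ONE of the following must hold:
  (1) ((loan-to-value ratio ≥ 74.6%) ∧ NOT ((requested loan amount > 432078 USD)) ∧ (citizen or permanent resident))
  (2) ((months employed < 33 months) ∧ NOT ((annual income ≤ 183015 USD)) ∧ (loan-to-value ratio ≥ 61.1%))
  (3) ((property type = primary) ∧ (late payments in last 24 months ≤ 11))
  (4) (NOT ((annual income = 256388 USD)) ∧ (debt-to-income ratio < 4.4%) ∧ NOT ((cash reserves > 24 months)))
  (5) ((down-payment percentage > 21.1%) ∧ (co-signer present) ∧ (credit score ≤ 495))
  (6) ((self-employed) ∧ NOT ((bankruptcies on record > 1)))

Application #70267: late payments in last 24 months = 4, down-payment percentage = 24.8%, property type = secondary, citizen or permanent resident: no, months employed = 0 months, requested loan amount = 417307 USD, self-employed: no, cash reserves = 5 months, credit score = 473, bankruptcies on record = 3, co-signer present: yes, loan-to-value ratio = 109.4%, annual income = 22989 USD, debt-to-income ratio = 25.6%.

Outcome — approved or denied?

Approved

Atomic conditions:
  loan-to-value ratio ≥ 74.6%: 109.4 ≥ 74.6 is true
  requested loan amount > 432078 USD: 417307 > 432078 is false
  citizen or permanent resident: no → false
  months employed < 33 months: 0 < 33 is true
  annual income ≤ 183015 USD: 22989 ≤ 183015 is true
  loan-to-value ratio ≥ 61.1%: 109.4 ≥ 61.1 is true
  property type = primary: secondary == primary is false
  late payments in last 24 months ≤ 11: 4 ≤ 11 is true
  annual income = 256388 USD: 22989 == 256388 is false
  debt-to-income ratio < 4.4%: 25.6 < 4.4 is false
  cash reserves > 24 months: 5 > 24 is false
  down-payment percentage > 21.1%: 24.8 > 21.1 is true
  co-signer present: yes → true
  credit score ≤ 495: 473 ≤ 495 is true
  self-employed: no → false
  bankruptcies on record > 1: 3 > 1 is true
Combine:
[1.2] NOT false = true
[1] true AND true AND false = false
[2.2] NOT true = false
[2] true AND false AND true = false
[3] false AND true = false
[4.1] NOT false = true
[4.3] NOT false = true
[4] true AND false AND true = false
[5] true AND true AND true = true
[6.2] NOT true = false
[6] false AND false = false
[root] false OR false OR false OR false OR true OR false = true
Overall: true → approved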